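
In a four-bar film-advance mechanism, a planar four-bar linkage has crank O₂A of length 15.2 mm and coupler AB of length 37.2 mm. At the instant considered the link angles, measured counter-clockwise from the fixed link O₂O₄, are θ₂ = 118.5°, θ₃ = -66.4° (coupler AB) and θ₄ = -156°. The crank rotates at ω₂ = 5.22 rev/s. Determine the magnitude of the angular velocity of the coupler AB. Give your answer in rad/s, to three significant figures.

ω₂ = 32.8 rad/s (from 5.22 rev/s).
Differentiating the loop-closure r₂e^{iθ₂}+r₃e^{iθ₃}=r₁+r₄e^{iθ₄} gives r₂ω₂e^{iθ₂}+r₃ω₃e^{iθ₃}=r₄ω₄e^{iθ₄}.
Eliminating the other unknown: ω₃ = r₂ω₂ sin(θ₄−θ₂) / [r₃ sin(θ₃−θ₄)].
Numerator sine = +0.99692; denominator sine = +0.99998.
Result = 0.0152·32.8·(+0.99692) / (0.0372·(+0.99998)) = +13.36 rad/s; magnitude 13.36 rad/s.

13.4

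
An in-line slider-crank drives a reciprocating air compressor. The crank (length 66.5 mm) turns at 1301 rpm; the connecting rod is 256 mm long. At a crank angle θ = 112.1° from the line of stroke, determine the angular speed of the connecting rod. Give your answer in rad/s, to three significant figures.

13.7

ω = 136.2 rad/s (converted from 1301 rpm).
The rod makes angle φ with the slider axis where L sinφ = r sinθ; differentiating, L cosφ·φ̇ = r ω cosθ.
L cosφ = √(L² − r² sin²θ) = 0.24847 m.
|ω_rod| = r ω |cosθ| / √(L² − r² sin²θ) = 0.0665·136.2·0.37622/0.24847 = 13.718 rad/s.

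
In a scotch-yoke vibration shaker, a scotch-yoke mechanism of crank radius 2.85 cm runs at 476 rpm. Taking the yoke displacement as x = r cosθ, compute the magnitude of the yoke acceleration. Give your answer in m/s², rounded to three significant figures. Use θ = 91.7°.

ω = 49.85 rad/s (from 476 rpm).
x = r cosθ ⇒ ẍ = −rω² cosθ (ω constant).
|a| = rω²|cosθ| = 0.0285·(49.85)²·|cos 91.7°| = 2.1008 m/s².

2.10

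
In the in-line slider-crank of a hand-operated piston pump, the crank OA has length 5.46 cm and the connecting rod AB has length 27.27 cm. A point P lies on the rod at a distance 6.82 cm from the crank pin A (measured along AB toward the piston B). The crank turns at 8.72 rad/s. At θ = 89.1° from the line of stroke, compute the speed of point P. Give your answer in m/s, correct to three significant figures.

0.476

ω = 8.72 rad/s.  Crank-pin speed |V_A| = rω = 0.47611 m/s, perpendicular to OA.
Rod angle: sinφ = −(r/L) sinθ ⇒ φ = -11.548°; ω_rod = −rω cosθ/√(L²−r²sin²θ) = -0.02799 rad/s.
V_P = V_A + ω_rod × AP, with AP = 0.0682 m along the rod.
Components: V_Px = −rω sinθ − a·ω_rod·sinφ = -0.47644 m/s;  V_Py = rω cosθ + a·ω_rod·cosφ = +0.0056081 m/s.
|V_P| = √(V_Px² + V_Py²) = 0.47647 m/s.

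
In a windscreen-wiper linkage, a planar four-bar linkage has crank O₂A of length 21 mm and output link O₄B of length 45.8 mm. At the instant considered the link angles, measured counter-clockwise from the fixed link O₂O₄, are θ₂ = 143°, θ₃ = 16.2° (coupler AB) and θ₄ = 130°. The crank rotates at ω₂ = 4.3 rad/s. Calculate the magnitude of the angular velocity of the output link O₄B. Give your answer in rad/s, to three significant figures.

ω₂ = 4.3 rad/s
Differentiating the loop-closure r₂e^{iθ₂}+r₃e^{iθ₃}=r₁+r₄e^{iθ₄} gives r₂ω₂e^{iθ₂}+r₃ω₃e^{iθ₃}=r₄ω₄e^{iθ₄}.
Eliminating the other unknown: ω₄ = r₂ω₂ sin(θ₂−θ₃) / [r₄ sin(θ₄−θ₃)].
Numerator sine = +0.80073; denominator sine = +0.91496.
Result = 0.021·4.3·(+0.80073) / (0.0458·(+0.91496)) = +1.7255 rad/s; magnitude 1.7255 rad/s.

1.73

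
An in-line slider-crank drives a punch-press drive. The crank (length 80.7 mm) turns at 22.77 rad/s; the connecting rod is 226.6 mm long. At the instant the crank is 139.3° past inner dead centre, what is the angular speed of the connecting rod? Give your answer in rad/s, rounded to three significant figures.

6.32

ω = 22.77 rad/s
The rod makes angle φ with the slider axis where L sinφ = r sinθ; differentiating, L cosφ·φ̇ = r ω cosθ.
L cosφ = √(L² − r² sin²θ) = 0.2204 m.
|ω_rod| = r ω |cosθ| / √(L² − r² sin²θ) = 0.0807·22.77·0.75813/0.2204 = 6.3207 rad/s.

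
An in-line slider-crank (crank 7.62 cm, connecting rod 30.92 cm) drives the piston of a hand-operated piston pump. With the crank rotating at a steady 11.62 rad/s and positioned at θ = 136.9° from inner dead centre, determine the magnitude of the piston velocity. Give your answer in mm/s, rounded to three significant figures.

ω = 11.62 rad/s
For an in-line slider-crank, x = r cosθ + √(L² − r² sin²θ), so v = −rω sinθ·[1 + r cosθ/√(L² − r² sin²θ)].
With r = 0.0762 m, L = 0.3092 m, θ = 136.9°: √(L² − r² sin²θ) = 0.30478 m.
v = −0.0762·11.62·0.68327·[1 + 0.0762·-0.73016/0.30478] = -0.49456 m/s.
|v| = 0.49456 m/s = 494.56 mm/s.

495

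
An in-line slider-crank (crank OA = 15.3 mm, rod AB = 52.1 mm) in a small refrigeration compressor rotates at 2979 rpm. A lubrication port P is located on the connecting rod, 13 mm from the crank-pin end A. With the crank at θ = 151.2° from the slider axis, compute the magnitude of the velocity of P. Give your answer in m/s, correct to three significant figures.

ω = 312 rad/s.  Crank-pin speed |V_A| = rω = 4.773 m/s, perpendicular to OA.
Rod angle: sinφ = −(r/L) sinθ ⇒ φ = -8.133°; ω_rod = −rω cosθ/√(L²−r²sin²θ) = +81.096 rad/s.
V_P = V_A + ω_rod × AP, with AP = 0.013 m along the rod.
Components: V_Px = −rω sinθ − a·ω_rod·sinφ = -2.1503 m/s;  V_Py = rω cosθ + a·ω_rod·cosφ = -3.139 m/s.
|V_P| = √(V_Px² + V_Py²) = 3.8048 m/s.

3.80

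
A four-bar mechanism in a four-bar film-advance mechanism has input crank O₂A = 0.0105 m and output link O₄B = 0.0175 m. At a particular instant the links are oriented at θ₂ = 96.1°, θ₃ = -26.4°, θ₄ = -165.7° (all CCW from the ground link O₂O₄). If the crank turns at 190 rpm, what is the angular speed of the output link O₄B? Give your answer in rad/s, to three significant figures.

ω₂ = 19.9 rad/s (from 190 rpm).
Differentiating the loop-closure r₂e^{iθ₂}+r₃e^{iθ₃}=r₁+r₄e^{iθ₄} gives r₂ω₂e^{iθ₂}+r₃ω₃e^{iθ₃}=r₄ω₄e^{iθ₄}.
Eliminating the other unknown: ω₄ = r₂ω₂ sin(θ₂−θ₃) / [r₄ sin(θ₄−θ₃)].
Numerator sine = +0.84339; denominator sine = -0.65210.
Result = 0.0105·19.9·(+0.84339) / (0.0175·(-0.65210)) = -15.44 rad/s; magnitude 15.44 rad/s.

15.4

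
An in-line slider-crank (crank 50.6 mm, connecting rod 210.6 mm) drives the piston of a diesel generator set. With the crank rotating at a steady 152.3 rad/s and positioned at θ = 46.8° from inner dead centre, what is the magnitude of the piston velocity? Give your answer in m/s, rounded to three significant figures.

6.56

ω = 152.3 rad/s
For an in-line slider-crank, x = r cosθ + √(L² − r² sin²θ), so v = −rω sinθ·[1 + r cosθ/√(L² − r² sin²θ)].
With r = 0.0506 m, L = 0.2106 m, θ = 46.8°: √(L² − r² sin²θ) = 0.20734 m.
v = −0.0506·152.3·0.72897·[1 + 0.0506·0.68455/0.20734] = -6.5562 m/s.
|v| = 6.5562 m/s.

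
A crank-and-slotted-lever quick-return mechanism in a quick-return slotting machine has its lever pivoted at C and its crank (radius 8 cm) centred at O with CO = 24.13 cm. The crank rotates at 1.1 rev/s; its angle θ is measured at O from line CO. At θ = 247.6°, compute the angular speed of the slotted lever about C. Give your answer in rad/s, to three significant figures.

ω = 6.912 rad/s (from 1.1 rev/s).
Crank pin A relative to C: A = (d + r cosθ, r sinθ); lever angle φ = atan2(r sinθ, d + r cosθ).
Differentiating tanφ: φ̇ = rω(d cosθ + r)/(d² + r² + 2dr cosθ).
d² + r² + 2dr cosθ = |CA|² = 0.0499133 m²;  d cosθ + r = -0.011952 m.
|ω_lever| = |0.08·6.912·-0.011952| / 0.0499133 = 0.1324 rad/s.

0.132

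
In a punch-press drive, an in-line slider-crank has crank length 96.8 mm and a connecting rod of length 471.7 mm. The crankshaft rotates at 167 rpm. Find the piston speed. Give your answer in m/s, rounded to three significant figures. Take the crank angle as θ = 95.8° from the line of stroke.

ω = 2π·167/60 = 17.49 rad/s
For an in-line slider-crank, x = r cosθ + √(L² − r² sin²θ), so v = −rω sinθ·[1 + r cosθ/√(L² − r² sin²θ)].
With r = 0.0968 m, L = 0.4717 m, θ = 95.8°: √(L² − r² sin²θ) = 0.46176 m.
v = −0.0968·17.49·0.99488·[1 + 0.0968·-0.10106/0.46176] = -1.6485 m/s.
|v| = 1.6485 m/s.

1.65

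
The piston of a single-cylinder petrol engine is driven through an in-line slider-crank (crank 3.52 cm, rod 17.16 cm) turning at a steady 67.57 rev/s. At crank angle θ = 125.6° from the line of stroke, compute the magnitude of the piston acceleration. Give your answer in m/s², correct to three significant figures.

ω = 2π·67.6 = 424.6 rad/s
x(θ) = r cosθ + √(L² − r² sin²θ); with ω constant, a = ω²·d²x/dθ².
d²x/dθ² = −r cosθ − r²(cos2θ)/√u − r⁴ sin²2θ/(4u^{3/2}),  u = L² − r² sin²θ = 0.0286274 m².
Substituting r = 0.0352 m, L = 0.1716 m, θ = 125.6°: d²x/dθ² = +0.02278 m.
a = ω²·d²x/dθ² = (424.6)²·(+0.02278) = +4106 m/s²;  |a| = 4106 m/s².

4110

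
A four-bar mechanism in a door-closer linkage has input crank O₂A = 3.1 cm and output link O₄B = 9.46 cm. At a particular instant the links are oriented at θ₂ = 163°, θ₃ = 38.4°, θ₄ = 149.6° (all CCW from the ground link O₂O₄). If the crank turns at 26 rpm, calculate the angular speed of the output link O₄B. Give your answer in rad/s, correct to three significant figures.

ω₂ = 2.723 rad/s (from 26 rpm).
Differentiating the loop-closure r₂e^{iθ₂}+r₃e^{iθ₃}=r₁+r₄e^{iθ₄} gives r₂ω₂e^{iθ₂}+r₃ω₃e^{iθ₃}=r₄ω₄e^{iθ₄}.
Eliminating the other unknown: ω₄ = r₂ω₂ sin(θ₂−θ₃) / [r₄ sin(θ₄−θ₃)].
Numerator sine = +0.82314; denominator sine = +0.93232.
Result = 0.031·2.723·(+0.82314) / (0.0946·(+0.93232)) = +0.78773 rad/s; magnitude 0.78773 rad/s.

0.788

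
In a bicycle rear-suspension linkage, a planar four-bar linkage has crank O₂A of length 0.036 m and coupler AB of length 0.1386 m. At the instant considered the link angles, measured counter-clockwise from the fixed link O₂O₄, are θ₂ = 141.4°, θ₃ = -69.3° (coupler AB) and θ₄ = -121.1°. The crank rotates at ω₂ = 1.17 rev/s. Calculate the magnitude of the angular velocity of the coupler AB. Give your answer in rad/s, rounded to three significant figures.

2.41

ω₂ = 7.351 rad/s (from 1.17 rev/s).
Differentiating the loop-closure r₂e^{iθ₂}+r₃e^{iθ₃}=r₁+r₄e^{iθ₄} gives r₂ω₂e^{iθ₂}+r₃ω₃e^{iθ₃}=r₄ω₄e^{iθ₄}.
Eliminating the other unknown: ω₃ = r₂ω₂ sin(θ₄−θ₂) / [r₃ sin(θ₃−θ₄)].
Numerator sine = +0.99144; denominator sine = +0.78586.
Result = 0.036·7.351·(+0.99144) / (0.1386·(+0.78586)) = +2.409 rad/s; magnitude 2.409 rad/s.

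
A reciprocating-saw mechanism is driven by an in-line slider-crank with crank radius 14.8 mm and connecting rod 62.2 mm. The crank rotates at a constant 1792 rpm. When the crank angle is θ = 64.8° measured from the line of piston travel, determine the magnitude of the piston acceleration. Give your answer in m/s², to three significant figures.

ω = 2π·1792/60 = 187.7 rad/s
x(θ) = r cosθ + √(L² − r² sin²θ); with ω constant, a = ω²·d²x/dθ².
d²x/dθ² = −r cosθ − r²(cos2θ)/√u − r⁴ sin²2θ/(4u^{3/2}),  u = L² − r² sin²θ = 0.00368951 m².
Substituting r = 0.0148 m, L = 0.0622 m, θ = 64.8°: d²x/dθ² = -0.0040347 m.
a = ω²·d²x/dθ² = (187.7)²·(-0.0040347) = -142.08 m/s²;  |a| = 142.08 m/s².

142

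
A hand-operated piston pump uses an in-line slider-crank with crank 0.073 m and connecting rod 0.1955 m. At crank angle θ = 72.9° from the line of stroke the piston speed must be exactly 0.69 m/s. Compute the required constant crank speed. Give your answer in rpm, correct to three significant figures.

84.5

For an in-line slider-crank, |v_piston| = rω|sinθ|·[1 + r cosθ/√(L² − r² sin²θ)].
With r = 0.073 m, L = 0.1955 m, θ = 72.9°: the bracketed kinematic factor |dx/dθ| = 0.077974 m.
ω = v/|dx/dθ| = 0.69/0.077974 = 8.8491 rad/s.
N = 60ω/(2π) = 84.503 rpm.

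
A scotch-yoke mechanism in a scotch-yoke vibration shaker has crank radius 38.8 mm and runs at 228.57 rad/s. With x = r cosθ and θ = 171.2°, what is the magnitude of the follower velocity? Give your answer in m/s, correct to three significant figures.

1.36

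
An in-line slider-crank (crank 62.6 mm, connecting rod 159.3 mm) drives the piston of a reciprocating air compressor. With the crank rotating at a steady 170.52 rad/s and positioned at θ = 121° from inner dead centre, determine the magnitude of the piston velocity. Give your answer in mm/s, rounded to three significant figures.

ω = 170.5 rad/s
For an in-line slider-crank, x = r cosθ + √(L² − r² sin²θ), so v = −rω sinθ·[1 + r cosθ/√(L² − r² sin²θ)].
With r = 0.0626 m, L = 0.1593 m, θ = 121°: √(L² − r² sin²θ) = 0.14999 m.
v = −0.0626·170.5·0.85717·[1 + 0.0626·-0.51504/0.14999] = -7.1831 m/s.
|v| = 7.1831 m/s = 7183.1 mm/s.

7180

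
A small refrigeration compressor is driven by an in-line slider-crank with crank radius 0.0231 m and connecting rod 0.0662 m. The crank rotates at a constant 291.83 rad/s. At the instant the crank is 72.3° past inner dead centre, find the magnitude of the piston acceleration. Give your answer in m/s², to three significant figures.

13.2

ω = 291.8 rad/s
x(θ) = r cosθ + √(L² − r² sin²θ); with ω constant, a = ω²·d²x/dθ².
d²x/dθ² = −r cosθ − r²(cos2θ)/√u − r⁴ sin²2θ/(4u^{3/2}),  u = L² − r² sin²θ = 0.00389815 m².
Substituting r = 0.0231 m, L = 0.0662 m, θ = 72.3°: d²x/dθ² = -0.00015472 m.
a = ω²·d²x/dθ² = (291.8)²·(-0.00015472) = -13.177 m/s²;  |a| = 13.177 m/s².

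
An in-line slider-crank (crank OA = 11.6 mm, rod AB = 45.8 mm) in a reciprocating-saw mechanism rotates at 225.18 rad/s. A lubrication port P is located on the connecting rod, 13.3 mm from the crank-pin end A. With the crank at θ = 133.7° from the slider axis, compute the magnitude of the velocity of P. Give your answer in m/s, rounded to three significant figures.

ω = 225.2 rad/s.  Crank-pin speed |V_A| = rω = 2.6121 m/s, perpendicular to OA.
Rod angle: sinφ = −(r/L) sinθ ⇒ φ = -10.551°; ω_rod = −rω cosθ/√(L²−r²sin²θ) = +40.08 rad/s.
V_P = V_A + ω_rod × AP, with AP = 0.0133 m along the rod.
Components: V_Px = −rω sinθ − a·ω_rod·sinφ = -1.7908 m/s;  V_Py = rω cosθ + a·ω_rod·cosφ = -1.2806 m/s.
|V_P| = √(V_Px² + V_Py²) = 2.2016 m/s.

2.20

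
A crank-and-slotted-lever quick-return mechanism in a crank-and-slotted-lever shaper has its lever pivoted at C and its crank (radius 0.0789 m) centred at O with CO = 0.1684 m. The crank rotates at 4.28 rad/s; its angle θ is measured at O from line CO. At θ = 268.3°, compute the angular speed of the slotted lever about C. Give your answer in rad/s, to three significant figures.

0.738

ω = 4.28 rad/s
Crank pin A relative to C: A = (d + r cosθ, r sinθ); lever angle φ = atan2(r sinθ, d + r cosθ).
Differentiating tanφ: φ̇ = rω(d cosθ + r)/(d² + r² + 2dr cosθ).
d² + r² + 2dr cosθ = |CA|² = 0.0337954 m²;  d cosθ + r = +0.073904 m.
|ω_lever| = |0.0789·4.28·+0.073904| / 0.0337954 = 0.73847 rad/s.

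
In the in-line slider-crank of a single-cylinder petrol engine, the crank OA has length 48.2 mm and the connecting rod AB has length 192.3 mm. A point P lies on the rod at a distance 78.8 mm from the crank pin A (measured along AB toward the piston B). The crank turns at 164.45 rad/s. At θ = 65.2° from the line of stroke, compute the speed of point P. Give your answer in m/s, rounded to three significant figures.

ω = 164.4 rad/s.  Crank-pin speed |V_A| = rω = 7.9265 m/s, perpendicular to OA.
Rod angle: sinφ = −(r/L) sinθ ⇒ φ = -13.152°; ω_rod = −rω cosθ/√(L²−r²sin²θ) = -17.755 rad/s.
V_P = V_A + ω_rod × AP, with AP = 0.0788 m along the rod.
Components: V_Px = −rω sinθ − a·ω_rod·sinφ = -7.5138 m/s;  V_Py = rω cosθ + a·ω_rod·cosφ = +1.9624 m/s.
|V_P| = √(V_Px² + V_Py²) = 7.7659 m/s.

7.77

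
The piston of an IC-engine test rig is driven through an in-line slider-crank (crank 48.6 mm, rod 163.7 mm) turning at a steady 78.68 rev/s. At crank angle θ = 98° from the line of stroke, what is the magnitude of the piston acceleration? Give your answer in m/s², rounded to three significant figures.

ω = 2π·78.7 = 494.4 rad/s
x(θ) = r cosθ + √(L² − r² sin²θ); with ω constant, a = ω²·d²x/dθ².
d²x/dθ² = −r cosθ − r²(cos2θ)/√u − r⁴ sin²2θ/(4u^{3/2}),  u = L² − r² sin²θ = 0.0244815 m².
Substituting r = 0.0486 m, L = 0.1637 m, θ = 98°: d²x/dθ² = +0.021247 m.
a = ω²·d²x/dθ² = (494.4)²·(+0.021247) = +5192.6 m/s²;  |a| = 5192.6 m/s².

5190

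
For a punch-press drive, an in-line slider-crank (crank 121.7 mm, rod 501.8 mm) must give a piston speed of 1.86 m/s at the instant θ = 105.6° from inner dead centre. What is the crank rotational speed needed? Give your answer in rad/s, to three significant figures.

For an in-line slider-crank, |v_piston| = rω|sinθ|·[1 + r cosθ/√(L² − r² sin²θ)].
With r = 0.1217 m, L = 0.5018 m, θ = 105.6°: the bracketed kinematic factor |dx/dθ| = 0.10935 m.
ω = v/|dx/dθ| = 1.86/0.10935 = 17.009 rad/s.

17.0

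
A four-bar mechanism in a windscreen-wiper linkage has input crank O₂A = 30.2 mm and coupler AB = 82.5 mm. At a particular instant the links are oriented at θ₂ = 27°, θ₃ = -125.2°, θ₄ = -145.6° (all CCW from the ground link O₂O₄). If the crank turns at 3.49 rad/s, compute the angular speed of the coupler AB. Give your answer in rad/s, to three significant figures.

0.472

ω₂ = 3.49 rad/s
Differentiating the loop-closure r₂e^{iθ₂}+r₃e^{iθ₃}=r₁+r₄e^{iθ₄} gives r₂ω₂e^{iθ₂}+r₃ω₃e^{iθ₃}=r₄ω₄e^{iθ₄}.
Eliminating the other unknown: ω₃ = r₂ω₂ sin(θ₄−θ₂) / [r₃ sin(θ₃−θ₄)].
Numerator sine = -0.12880; denominator sine = +0.34857.
Result = 0.0302·3.49·(-0.12880) / (0.0825·(+0.34857)) = -0.47205 rad/s; magnitude 0.47205 rad/s.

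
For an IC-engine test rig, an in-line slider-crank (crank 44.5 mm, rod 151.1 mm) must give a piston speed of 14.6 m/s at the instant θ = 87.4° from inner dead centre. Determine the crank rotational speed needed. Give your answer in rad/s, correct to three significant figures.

324

For an in-line slider-crank, |v_piston| = rω|sinθ|·[1 + r cosθ/√(L² − r² sin²θ)].
With r = 0.0445 m, L = 0.1511 m, θ = 87.4°: the bracketed kinematic factor |dx/dθ| = 0.045076 m.
ω = v/|dx/dθ| = 14.6/0.045076 = 323.9 rad/s.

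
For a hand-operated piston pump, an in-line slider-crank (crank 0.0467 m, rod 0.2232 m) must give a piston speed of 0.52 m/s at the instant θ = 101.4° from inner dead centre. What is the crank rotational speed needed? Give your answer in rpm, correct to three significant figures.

113

For an in-line slider-crank, |v_piston| = rω|sinθ|·[1 + r cosθ/√(L² − r² sin²θ)].
With r = 0.0467 m, L = 0.2232 m, θ = 101.4°: the bracketed kinematic factor |dx/dθ| = 0.043844 m.
ω = v/|dx/dθ| = 0.52/0.043844 = 11.86 rad/s.
N = 60ω/(2π) = 113.26 rpm.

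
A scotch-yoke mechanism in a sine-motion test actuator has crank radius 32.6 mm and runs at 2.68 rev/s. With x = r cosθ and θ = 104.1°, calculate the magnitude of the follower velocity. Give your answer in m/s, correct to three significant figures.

0.532

ω = 16.84 rad/s (from 2.68 rev/s).
x = r cosθ ⇒ ẋ = −rω sinθ.
|v| = rω|sinθ| = 0.0326·16.84·|sin 104.1°| = 0.53241 m/s.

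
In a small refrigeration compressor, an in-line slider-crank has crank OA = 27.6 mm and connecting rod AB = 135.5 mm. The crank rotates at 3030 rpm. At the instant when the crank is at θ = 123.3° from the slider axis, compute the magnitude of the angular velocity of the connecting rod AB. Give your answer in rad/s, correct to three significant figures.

ω = 317.3 rad/s (converted from 3030 rpm).
The rod makes angle φ with the slider axis where L sinφ = r sinθ; differentiating, L cosφ·φ̇ = r ω cosθ.
L cosφ = √(L² − r² sin²θ) = 0.13352 m.
|ω_rod| = r ω |cosθ| / √(L² − r² sin²θ) = 0.0276·317.3·0.54902/0.13352 = 36.01 rad/s.

36.0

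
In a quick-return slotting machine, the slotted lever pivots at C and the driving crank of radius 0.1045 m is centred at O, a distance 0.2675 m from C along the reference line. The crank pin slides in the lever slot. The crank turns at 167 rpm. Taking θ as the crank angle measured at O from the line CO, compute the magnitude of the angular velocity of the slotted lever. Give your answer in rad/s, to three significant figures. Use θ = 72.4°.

3.41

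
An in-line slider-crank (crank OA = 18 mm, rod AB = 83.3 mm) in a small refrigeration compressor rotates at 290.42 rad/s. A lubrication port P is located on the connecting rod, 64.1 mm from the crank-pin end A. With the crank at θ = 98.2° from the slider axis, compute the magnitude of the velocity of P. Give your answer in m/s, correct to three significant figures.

ω = 290.4 rad/s.  Crank-pin speed |V_A| = rω = 5.2276 m/s, perpendicular to OA.
Rod angle: sinφ = −(r/L) sinθ ⇒ φ = -12.350°; ω_rod = −rω cosθ/√(L²−r²sin²θ) = +9.1628 rad/s.
V_P = V_A + ω_rod × AP, with AP = 0.0641 m along the rod.
Components: V_Px = −rω sinθ − a·ω_rod·sinφ = -5.0485 m/s;  V_Py = rω cosθ + a·ω_rod·cosφ = -0.17186 m/s.
|V_P| = √(V_Px² + V_Py²) = 5.0514 m/s.

5.05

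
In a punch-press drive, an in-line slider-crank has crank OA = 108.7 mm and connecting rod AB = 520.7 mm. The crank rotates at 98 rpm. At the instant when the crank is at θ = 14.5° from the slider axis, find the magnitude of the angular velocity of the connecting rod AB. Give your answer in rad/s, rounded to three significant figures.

ω = 10.26 rad/s (converted from 98 rpm).
The rod makes angle φ with the slider axis where L sinφ = r sinθ; differentiating, L cosφ·φ̇ = r ω cosθ.
L cosφ = √(L² − r² sin²θ) = 0.51999 m.
|ω_rod| = r ω |cosθ| / √(L² − r² sin²θ) = 0.1087·10.26·0.96815/0.51999 = 2.077 rad/s.

2.08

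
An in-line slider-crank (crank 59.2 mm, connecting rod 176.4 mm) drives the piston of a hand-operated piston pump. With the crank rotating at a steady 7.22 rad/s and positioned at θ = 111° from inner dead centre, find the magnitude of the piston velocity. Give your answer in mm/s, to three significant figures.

348

ω = 7.22 rad/s
For an in-line slider-crank, x = r cosθ + √(L² − r² sin²θ), so v = −rω sinθ·[1 + r cosθ/√(L² − r² sin²θ)].
With r = 0.0592 m, L = 0.1764 m, θ = 111°: √(L² − r² sin²θ) = 0.16752 m.
v = −0.0592·7.22·0.93358·[1 + 0.0592·-0.35837/0.16752] = -0.3485 m/s.
|v| = 0.3485 m/s = 348.5 mm/s.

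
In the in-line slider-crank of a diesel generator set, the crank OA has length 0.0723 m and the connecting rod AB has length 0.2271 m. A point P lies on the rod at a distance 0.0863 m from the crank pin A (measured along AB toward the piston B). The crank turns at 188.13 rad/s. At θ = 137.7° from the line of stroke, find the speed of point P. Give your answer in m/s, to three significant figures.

10.4

ω = 188.1 rad/s.  Crank-pin speed |V_A| = rω = 13.602 m/s, perpendicular to OA.
Rod angle: sinφ = −(r/L) sinθ ⇒ φ = -12.372°; ω_rod = −rω cosθ/√(L²−r²sin²θ) = +45.352 rad/s.
V_P = V_A + ω_rod × AP, with AP = 0.0863 m along the rod.
Components: V_Px = −rω sinθ − a·ω_rod·sinφ = -8.3156 m/s;  V_Py = rω cosθ + a·ω_rod·cosφ = -6.2373 m/s.
|V_P| = √(V_Px² + V_Py²) = 10.395 m/s.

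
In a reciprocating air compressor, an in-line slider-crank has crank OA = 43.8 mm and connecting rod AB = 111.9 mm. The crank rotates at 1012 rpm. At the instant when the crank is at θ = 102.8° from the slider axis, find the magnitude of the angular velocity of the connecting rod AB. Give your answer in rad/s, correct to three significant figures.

9.94

ω = 106 rad/s (converted from 1012 rpm).
The rod makes angle φ with the slider axis where L sinφ = r sinθ; differentiating, L cosφ·φ̇ = r ω cosθ.
L cosφ = √(L² − r² sin²θ) = 0.10343 m.
|ω_rod| = r ω |cosθ| / √(L² − r² sin²θ) = 0.0438·106·0.22155/0.10343 = 9.9429 rad/s.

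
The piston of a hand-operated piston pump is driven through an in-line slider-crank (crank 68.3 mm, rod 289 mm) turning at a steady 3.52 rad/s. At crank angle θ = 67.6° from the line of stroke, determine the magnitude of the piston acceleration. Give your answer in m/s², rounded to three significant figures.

ω = 3.52 rad/s
x(θ) = r cosθ + √(L² − r² sin²θ); with ω constant, a = ω²·d²x/dθ².
d²x/dθ² = −r cosθ − r²(cos2θ)/√u − r⁴ sin²2θ/(4u^{3/2}),  u = L² − r² sin²θ = 0.0795335 m².
Substituting r = 0.0683 m, L = 0.289 m, θ = 67.6°: d²x/dθ² = -0.01441 m.
a = ω²·d²x/dθ² = (3.52)²·(-0.01441) = -0.17855 m/s²;  |a| = 0.17855 m/s².

0.179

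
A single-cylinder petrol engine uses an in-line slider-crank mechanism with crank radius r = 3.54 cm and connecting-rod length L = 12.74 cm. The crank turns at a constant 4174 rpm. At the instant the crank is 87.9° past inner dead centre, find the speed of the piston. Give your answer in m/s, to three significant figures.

ω = 2π·4174/60 = 437.1 rad/s
For an in-line slider-crank, x = r cosθ + √(L² − r² sin²θ), so v = −rω sinθ·[1 + r cosθ/√(L² − r² sin²θ)].
With r = 0.0354 m, L = 0.1274 m, θ = 87.9°: √(L² − r² sin²θ) = 0.12239 m.
v = −0.0354·437.1·0.99933·[1 + 0.0354·0.03664/0.12239] = -15.627 m/s.
|v| = 15.627 m/s.

15.6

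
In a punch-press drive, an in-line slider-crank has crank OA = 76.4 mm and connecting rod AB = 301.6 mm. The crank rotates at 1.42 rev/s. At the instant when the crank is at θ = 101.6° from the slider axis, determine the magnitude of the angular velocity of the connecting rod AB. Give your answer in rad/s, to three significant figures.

0.469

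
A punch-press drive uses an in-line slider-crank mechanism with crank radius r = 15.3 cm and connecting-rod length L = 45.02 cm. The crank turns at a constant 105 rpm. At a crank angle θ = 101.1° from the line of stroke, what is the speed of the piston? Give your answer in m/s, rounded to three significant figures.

ω = 2π·105/60 = 11 rad/s
For an in-line slider-crank, x = r cosθ + √(L² − r² sin²θ), so v = −rω sinθ·[1 + r cosθ/√(L² − r² sin²θ)].
With r = 0.153 m, L = 0.4502 m, θ = 101.1°: √(L² − r² sin²θ) = 0.42443 m.
v = −0.153·11·0.98129·[1 + 0.153·-0.19252/0.42443] = -1.5363 m/s.
|v| = 1.5363 m/s.

1.54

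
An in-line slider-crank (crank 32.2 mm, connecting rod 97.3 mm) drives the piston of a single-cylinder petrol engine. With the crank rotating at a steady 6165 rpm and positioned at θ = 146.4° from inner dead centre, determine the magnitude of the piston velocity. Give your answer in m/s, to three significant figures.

8.28

ω = 2π·6165/60 = 645.6 rad/s
For an in-line slider-crank, x = r cosθ + √(L² − r² sin²θ), so v = −rω sinθ·[1 + r cosθ/√(L² − r² sin²θ)].
With r = 0.0322 m, L = 0.0973 m, θ = 146.4°: √(L² − r² sin²θ) = 0.095654 m.
v = −0.0322·645.6·0.55339·[1 + 0.0322·-0.83292/0.095654] = -8.2785 m/s.
|v| = 8.2785 m/s.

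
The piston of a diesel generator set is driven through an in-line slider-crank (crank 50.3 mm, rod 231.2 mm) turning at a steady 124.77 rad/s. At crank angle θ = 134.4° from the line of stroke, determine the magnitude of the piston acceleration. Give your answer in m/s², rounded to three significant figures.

549

ω = 124.8 rad/s
x(θ) = r cosθ + √(L² − r² sin²θ); with ω constant, a = ω²·d²x/dθ².
d²x/dθ² = −r cosθ − r²(cos2θ)/√u − r⁴ sin²2θ/(4u^{3/2}),  u = L² − r² sin²θ = 0.0521619 m².
Substituting r = 0.0503 m, L = 0.2312 m, θ = 134.4°: d²x/dθ² = +0.035291 m.
a = ω²·d²x/dθ² = (124.8)²·(+0.035291) = +549.39 m/s²;  |a| = 549.39 m/s².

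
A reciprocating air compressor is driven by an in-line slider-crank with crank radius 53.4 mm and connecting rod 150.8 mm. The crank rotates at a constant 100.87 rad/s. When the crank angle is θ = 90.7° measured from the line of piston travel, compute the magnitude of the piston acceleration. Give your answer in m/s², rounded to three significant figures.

212

ω = 100.9 rad/s
x(θ) = r cosθ + √(L² − r² sin²θ); with ω constant, a = ω²·d²x/dθ².
d²x/dθ² = −r cosθ − r²(cos2θ)/√u − r⁴ sin²2θ/(4u^{3/2}),  u = L² − r² sin²θ = 0.0198895 m².
Substituting r = 0.0534 m, L = 0.1508 m, θ = 90.7°: d²x/dθ² = +0.020865 m.
a = ω²·d²x/dθ² = (100.9)²·(+0.020865) = +212.3 m/s²;  |a| = 212.3 m/s².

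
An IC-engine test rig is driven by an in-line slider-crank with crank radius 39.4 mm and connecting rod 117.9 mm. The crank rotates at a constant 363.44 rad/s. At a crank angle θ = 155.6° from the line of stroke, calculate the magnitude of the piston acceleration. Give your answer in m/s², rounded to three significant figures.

ω = 363.4 rad/s
x(θ) = r cosθ + √(L² − r² sin²θ); with ω constant, a = ω²·d²x/dθ².
d²x/dθ² = −r cosθ − r²(cos2θ)/√u − r⁴ sin²2θ/(4u^{3/2}),  u = L² − r² sin²θ = 0.0136355 m².
Substituting r = 0.0394 m, L = 0.1179 m, θ = 155.6°: d²x/dθ² = +0.02691 m.
a = ω²·d²x/dθ² = (363.4)²·(+0.02691) = +3554.5 m/s²;  |a| = 3554.5 m/s².

3550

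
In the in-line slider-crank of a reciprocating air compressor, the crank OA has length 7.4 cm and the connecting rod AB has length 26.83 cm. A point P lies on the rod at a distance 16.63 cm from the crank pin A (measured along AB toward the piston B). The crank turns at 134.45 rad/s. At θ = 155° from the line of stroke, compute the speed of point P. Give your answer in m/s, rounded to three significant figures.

4.93

ω = 134.4 rad/s.  Crank-pin speed |V_A| = rω = 9.9493 m/s, perpendicular to OA.
Rod angle: sinφ = −(r/L) sinθ ⇒ φ = -6.694°; ω_rod = −rω cosθ/√(L²−r²sin²θ) = +33.839 rad/s.
V_P = V_A + ω_rod × AP, with AP = 0.1663 m along the rod.
Components: V_Px = −rω sinθ − a·ω_rod·sinφ = -3.5488 m/s;  V_Py = rω cosθ + a·ω_rod·cosφ = -3.4281 m/s.
|V_P| = √(V_Px² + V_Py²) = 4.9341 m/s.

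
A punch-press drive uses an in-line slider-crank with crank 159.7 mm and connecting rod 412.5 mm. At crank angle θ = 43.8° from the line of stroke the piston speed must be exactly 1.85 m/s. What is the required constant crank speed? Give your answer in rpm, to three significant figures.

For an in-line slider-crank, |v_piston| = rω|sinθ|·[1 + r cosθ/√(L² − r² sin²θ)].
With r = 0.1597 m, L = 0.4125 m, θ = 43.8°: the bracketed kinematic factor |dx/dθ| = 0.14259 m.
ω = v/|dx/dθ| = 1.85/0.14259 = 12.974 rad/s.
N = 60ω/(2π) = 123.89 rpm.

124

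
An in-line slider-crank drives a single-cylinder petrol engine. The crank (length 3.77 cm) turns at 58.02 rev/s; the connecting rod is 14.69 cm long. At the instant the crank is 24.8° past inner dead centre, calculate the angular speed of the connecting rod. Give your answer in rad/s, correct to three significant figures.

ω = 364.6 rad/s (converted from 58.02 rev/s).
The rod makes angle φ with the slider axis where L sinφ = r sinθ; differentiating, L cosφ·φ̇ = r ω cosθ.
L cosφ = √(L² − r² sin²θ) = 0.14605 m.
|ω_rod| = r ω |cosθ| / √(L² − r² sin²θ) = 0.0377·364.6·0.90778/0.14605 = 85.425 rad/s.

85.4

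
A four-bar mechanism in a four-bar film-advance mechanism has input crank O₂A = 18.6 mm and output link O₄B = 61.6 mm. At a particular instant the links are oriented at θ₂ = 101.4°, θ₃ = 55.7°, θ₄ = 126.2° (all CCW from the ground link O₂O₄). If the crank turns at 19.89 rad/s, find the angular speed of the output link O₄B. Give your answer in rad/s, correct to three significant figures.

ω₂ = 19.89 rad/s
Differentiating the loop-closure r₂e^{iθ₂}+r₃e^{iθ₃}=r₁+r₄e^{iθ₄} gives r₂ω₂e^{iθ₂}+r₃ω₃e^{iθ₃}=r₄ω₄e^{iθ₄}.
Eliminating the other unknown: ω₄ = r₂ω₂ sin(θ₂−θ₃) / [r₄ sin(θ₄−θ₃)].
Numerator sine = +0.71569; denominator sine = +0.94264.
Result = 0.0186·19.89·(+0.71569) / (0.0616·(+0.94264)) = +4.5598 rad/s; magnitude 4.5598 rad/s.

4.56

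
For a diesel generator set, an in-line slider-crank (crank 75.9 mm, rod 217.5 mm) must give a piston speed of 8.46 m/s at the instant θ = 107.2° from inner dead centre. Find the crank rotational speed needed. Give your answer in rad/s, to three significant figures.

For an in-line slider-crank, |v_piston| = rω|sinθ|·[1 + r cosθ/√(L² − r² sin²θ)].
With r = 0.0759 m, L = 0.2175 m, θ = 107.2°: the bracketed kinematic factor |dx/dθ| = 0.06457 m.
ω = v/|dx/dθ| = 8.46/0.06457 = 131.02 rad/s.

131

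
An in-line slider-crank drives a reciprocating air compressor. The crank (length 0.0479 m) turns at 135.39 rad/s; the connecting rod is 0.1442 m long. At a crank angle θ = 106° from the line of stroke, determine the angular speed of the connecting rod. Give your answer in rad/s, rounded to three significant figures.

13.1

ω = 135.4 rad/s
The rod makes angle φ with the slider axis where L sinφ = r sinθ; differentiating, L cosφ·φ̇ = r ω cosθ.
L cosφ = √(L² − r² sin²θ) = 0.13665 m.
|ω_rod| = r ω |cosθ| / √(L² − r² sin²θ) = 0.0479·135.4·0.27564/0.13665 = 13.081 rad/s.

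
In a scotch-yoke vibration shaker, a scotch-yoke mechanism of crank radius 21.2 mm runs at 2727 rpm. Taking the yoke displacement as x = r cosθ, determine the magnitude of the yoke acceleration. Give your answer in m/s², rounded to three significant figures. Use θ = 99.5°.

285

ω = 285.6 rad/s (from 2727 rpm).
x = r cosθ ⇒ ẍ = −rω² cosθ (ω constant).
|a| = rω²|cosθ| = 0.0212·(285.6)²·|cos 99.5°| = 285.35 m/s².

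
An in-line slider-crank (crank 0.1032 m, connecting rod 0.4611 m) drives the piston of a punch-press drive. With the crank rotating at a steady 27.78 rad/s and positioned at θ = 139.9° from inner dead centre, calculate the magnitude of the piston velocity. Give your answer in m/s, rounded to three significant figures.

1.53

ω = 27.78 rad/s
For an in-line slider-crank, x = r cosθ + √(L² − r² sin²θ), so v = −rω sinθ·[1 + r cosθ/√(L² − r² sin²θ)].
With r = 0.1032 m, L = 0.4611 m, θ = 139.9°: √(L² − r² sin²θ) = 0.45628 m.
v = −0.1032·27.78·0.64412·[1 + 0.1032·-0.76492/0.45628] = -1.5272 m/s.
|v| = 1.5272 m/s.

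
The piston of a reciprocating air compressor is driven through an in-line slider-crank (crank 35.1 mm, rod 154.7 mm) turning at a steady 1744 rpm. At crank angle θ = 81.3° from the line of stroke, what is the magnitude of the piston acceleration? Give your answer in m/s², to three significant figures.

ω = 2π·1744/60 = 182.6 rad/s
x(θ) = r cosθ + √(L² − r² sin²θ); with ω constant, a = ω²·d²x/dθ².
d²x/dθ² = −r cosθ − r²(cos2θ)/√u − r⁴ sin²2θ/(4u^{3/2}),  u = L² − r² sin²θ = 0.0227283 m².
Substituting r = 0.0351 m, L = 0.1547 m, θ = 81.3°: d²x/dθ² = +0.0024789 m.
a = ω²·d²x/dθ² = (182.6)²·(+0.0024789) = +82.683 m/s²;  |a| = 82.683 m/s².

82.7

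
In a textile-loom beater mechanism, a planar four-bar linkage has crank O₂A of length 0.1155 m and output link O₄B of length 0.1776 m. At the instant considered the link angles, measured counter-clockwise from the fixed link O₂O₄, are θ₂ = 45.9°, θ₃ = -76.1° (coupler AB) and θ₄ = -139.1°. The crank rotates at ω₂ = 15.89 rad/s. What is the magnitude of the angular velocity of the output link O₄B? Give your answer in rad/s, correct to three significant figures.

9.84

ω₂ = 15.89 rad/s
Differentiating the loop-closure r₂e^{iθ₂}+r₃e^{iθ₃}=r₁+r₄e^{iθ₄} gives r₂ω₂e^{iθ₂}+r₃ω₃e^{iθ₃}=r₄ω₄e^{iθ₄}.
Eliminating the other unknown: ω₄ = r₂ω₂ sin(θ₂−θ₃) / [r₄ sin(θ₄−θ₃)].
Numerator sine = +0.84805; denominator sine = -0.89101.
Result = 0.1155·15.89·(+0.84805) / (0.1776·(-0.89101)) = -9.8356 rad/s; magnitude 9.8356 rad/s.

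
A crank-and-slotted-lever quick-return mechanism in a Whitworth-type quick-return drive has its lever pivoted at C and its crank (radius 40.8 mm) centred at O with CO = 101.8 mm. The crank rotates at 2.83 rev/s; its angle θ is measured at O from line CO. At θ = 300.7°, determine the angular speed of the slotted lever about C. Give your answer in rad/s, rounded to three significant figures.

4.14

ω = 17.78 rad/s (from 2.83 rev/s).
Crank pin A relative to C: A = (d + r cosθ, r sinθ); lever angle φ = atan2(r sinθ, d + r cosθ).
Differentiating tanφ: φ̇ = rω(d cosθ + r)/(d² + r² + 2dr cosθ).
d² + r² + 2dr cosθ = |CA|² = 0.0162689 m²;  d cosθ + r = +0.092773 m.
|ω_lever| = |0.0408·17.78·+0.092773| / 0.0162689 = 4.1371 rad/s.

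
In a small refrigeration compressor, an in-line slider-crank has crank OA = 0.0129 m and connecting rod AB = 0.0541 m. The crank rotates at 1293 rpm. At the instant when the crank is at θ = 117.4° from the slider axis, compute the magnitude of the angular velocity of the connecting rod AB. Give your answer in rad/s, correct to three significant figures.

ω = 135.4 rad/s (converted from 1293 rpm).
The rod makes angle φ with the slider axis where L sinφ = r sinθ; differentiating, L cosφ·φ̇ = r ω cosθ.
L cosφ = √(L² − r² sin²θ) = 0.052874 m.
|ω_rod| = r ω |cosθ| / √(L² − r² sin²θ) = 0.0129·135.4·0.46020/0.052874 = 15.203 rad/s.

15.2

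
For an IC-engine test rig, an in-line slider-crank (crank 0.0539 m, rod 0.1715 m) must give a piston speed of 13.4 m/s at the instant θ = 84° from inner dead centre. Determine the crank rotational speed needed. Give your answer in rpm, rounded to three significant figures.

2310

For an in-line slider-crank, |v_piston| = rω|sinθ|·[1 + r cosθ/√(L² − r² sin²θ)].
With r = 0.0539 m, L = 0.1715 m, θ = 84°: the bracketed kinematic factor |dx/dθ| = 0.055459 m.
ω = v/|dx/dθ| = 13.4/0.055459 = 241.62 rad/s.
N = 60ω/(2π) = 2307.3 rpm.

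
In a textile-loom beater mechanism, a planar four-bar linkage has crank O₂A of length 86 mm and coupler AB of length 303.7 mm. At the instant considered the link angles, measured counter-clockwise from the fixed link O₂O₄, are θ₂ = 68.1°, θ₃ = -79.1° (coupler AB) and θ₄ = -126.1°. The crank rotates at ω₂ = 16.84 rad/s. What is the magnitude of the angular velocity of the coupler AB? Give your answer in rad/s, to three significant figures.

ω₂ = 16.84 rad/s
Differentiating the loop-closure r₂e^{iθ₂}+r₃e^{iθ₃}=r₁+r₄e^{iθ₄} gives r₂ω₂e^{iθ₂}+r₃ω₃e^{iθ₃}=r₄ω₄e^{iθ₄}.
Eliminating the other unknown: ω₃ = r₂ω₂ sin(θ₄−θ₂) / [r₃ sin(θ₃−θ₄)].
Numerator sine = +0.24531; denominator sine = +0.73135.
Result = 0.086·16.84·(+0.24531) / (0.3037·(+0.73135)) = +1.5995 rad/s; magnitude 1.5995 rad/s.

1.60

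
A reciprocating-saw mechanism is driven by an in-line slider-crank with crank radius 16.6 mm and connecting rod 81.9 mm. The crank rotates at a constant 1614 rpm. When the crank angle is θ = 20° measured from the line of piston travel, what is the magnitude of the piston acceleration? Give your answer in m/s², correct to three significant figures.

ω = 2π·1614/60 = 169 rad/s
x(θ) = r cosθ + √(L² − r² sin²θ); with ω constant, a = ω²·d²x/dθ².
d²x/dθ² = −r cosθ − r²(cos2θ)/√u − r⁴ sin²2θ/(4u^{3/2}),  u = L² − r² sin²θ = 0.00667538 m².
Substituting r = 0.0166 m, L = 0.0819 m, θ = 20°: d²x/dθ² = -0.018197 m.
a = ω²·d²x/dθ² = (169)²·(-0.018197) = -519.83 m/s²;  |a| = 519.83 m/s².

520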